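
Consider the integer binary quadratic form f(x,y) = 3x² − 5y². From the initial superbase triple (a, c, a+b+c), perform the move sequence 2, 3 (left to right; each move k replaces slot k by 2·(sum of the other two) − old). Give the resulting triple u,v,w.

start (3,-5,-2) = (f(1,0),f(0,1),f(1,1))
replace slot 2: 2·(3+(-2)) − (-5) = 7 → (3,7,-2)
replace slot 3: 2·(3+7) − (-2) = 22 → (3,7,22)

3,7,22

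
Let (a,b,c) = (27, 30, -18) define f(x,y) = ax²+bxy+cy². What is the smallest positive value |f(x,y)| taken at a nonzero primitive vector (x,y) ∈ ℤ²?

river: ρ → (-18,42,15)
river: ρ → (15,48,-9)
river: ρ → (-9,42,30)
river: ρ → (30,18,-21)
river: ρ → (-21,24,27)
river: ρ → (27,30,-18)
closes: descent 0, river 6
min |a| on river = 9

9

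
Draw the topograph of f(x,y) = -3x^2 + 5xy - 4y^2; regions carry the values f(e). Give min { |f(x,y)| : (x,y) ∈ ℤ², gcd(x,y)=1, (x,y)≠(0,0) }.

translate: b→1 (≡-5 mod 6), so (3,-5,4)→(3,1,2)
flip: (3,1,2)→(2,-1,3)
reduced (well bottom): (2,-1,3) with a≤c, −a<b≤a
well minimum |f| = |-2| = 2 (negative-definite)

2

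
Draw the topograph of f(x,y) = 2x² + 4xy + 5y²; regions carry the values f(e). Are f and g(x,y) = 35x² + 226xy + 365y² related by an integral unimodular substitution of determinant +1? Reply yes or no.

D₁ = -24, D₂ = -24
f: translate: b→0 (≡4 mod 4), so (2,4,5)→(2,0,3)
f: reduced (well bottom): (2,0,3) with a≤c, −a<b≤a
g: translate: b→16 (≡226 mod 70), so (35,226,365)→(35,16,2)
g: flip: (35,16,2)→(2,-16,35)
g: translate: b→0 (≡-16 mod 4), so (2,-16,35)→(2,0,3)
g: reduced (well bottom): (2,0,3) with a≤c, −a<b≤a
reduced forms (2, 0, 3) vs (2, 0, 3) ⇒ equivalent

yes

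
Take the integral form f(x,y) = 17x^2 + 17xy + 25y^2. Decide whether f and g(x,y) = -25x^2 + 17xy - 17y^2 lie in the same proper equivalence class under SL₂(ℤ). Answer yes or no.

D₁ = -1411, D₂ = -1411
f: reduced (well bottom): (17,17,25) with a≤c, −a<b≤a
g is negative-definite; reduce −g:
−g: flip: (25,-17,17)→(17,17,25)
−g: reduced (well bottom): (17,17,25) with a≤c, −a<b≤a
flip sign back: reduced form of g is (-17,-17,-25)
reduced forms (17, 17, 25) vs (-17, -17, -25) ⇒ inequivalent

no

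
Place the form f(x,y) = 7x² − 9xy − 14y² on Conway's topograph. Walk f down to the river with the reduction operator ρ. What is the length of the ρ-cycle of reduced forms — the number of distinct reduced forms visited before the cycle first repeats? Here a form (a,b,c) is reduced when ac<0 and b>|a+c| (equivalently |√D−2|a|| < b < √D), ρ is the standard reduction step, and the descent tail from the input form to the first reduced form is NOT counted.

D = 473, ⌊√D⌋ = 21
descent: ρ → (-14,9,7)  [lands on river]
river: ρ → (7,19,-4)
river: ρ → (-4,21,2)
river: ρ → (2,19,-14)
ρ-cycle length = 4 (tail of 1 descent step not counted)

4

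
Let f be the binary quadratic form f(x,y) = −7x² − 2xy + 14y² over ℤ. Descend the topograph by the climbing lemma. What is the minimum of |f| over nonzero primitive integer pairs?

descent: ρ → (14,2,-7)
descent: ρ → (-7,12,9)  [lands on river]
river: ρ → (9,6,-10)
river: ρ → (-10,14,5)
river: ρ → (5,16,-7)
closes: descent 2, river 4
min |a| on river = 5

5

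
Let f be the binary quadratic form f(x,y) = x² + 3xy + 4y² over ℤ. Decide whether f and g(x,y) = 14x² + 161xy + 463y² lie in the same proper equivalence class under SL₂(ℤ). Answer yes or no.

D₁ = -7, D₂ = -7
f: translate: b→1 (≡3 mod 2), so (1,3,4)→(1,1,2)
f: reduced (well bottom): (1,1,2) with a≤c, −a<b≤a
g: translate: b→-7 (≡161 mod 28), so (14,161,463)→(14,-7,1)
g: flip: (14,-7,1)→(1,7,14)
g: translate: b→1 (≡7 mod 2), so (1,7,14)→(1,1,2)
g: reduced (well bottom): (1,1,2) with a≤c, −a<b≤a
reduced forms (1, 1, 2) vs (1, 1, 2) ⇒ equivalent

yes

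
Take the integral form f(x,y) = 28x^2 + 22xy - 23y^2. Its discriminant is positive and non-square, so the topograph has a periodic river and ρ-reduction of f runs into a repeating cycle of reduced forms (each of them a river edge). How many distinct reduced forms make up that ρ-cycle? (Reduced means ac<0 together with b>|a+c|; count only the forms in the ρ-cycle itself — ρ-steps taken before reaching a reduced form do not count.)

D = 3060, ⌊√D⌋ = 55
river: ρ → (-23,24,27)
river: ρ → (27,30,-20)
river: ρ → (-20,50,7)
river: ρ → (7,48,-27)
river: ρ → (-27,6,28)
river: ρ → (28,50,-5)
river: ρ → (-5,50,28)
river: ρ → (28,6,-27)
river: ρ → (-27,48,7)
river: ρ → (7,50,-20)
river: ρ → (-20,30,27)
river: ρ → (27,24,-23)
river: ρ → (-23,22,28)
river: ρ → (28,34,-17)
river: ρ → (-17,34,28)
river: ρ → (28,22,-23)
ρ-cycle length = 16 (tail of 0 descent steps not counted)

16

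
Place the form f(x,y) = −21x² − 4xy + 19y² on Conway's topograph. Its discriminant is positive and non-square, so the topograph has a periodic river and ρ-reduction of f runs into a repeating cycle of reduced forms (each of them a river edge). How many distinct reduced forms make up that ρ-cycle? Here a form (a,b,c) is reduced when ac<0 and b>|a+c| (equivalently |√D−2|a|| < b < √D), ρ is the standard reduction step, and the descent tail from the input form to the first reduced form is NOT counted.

D = 1612, ⌊√D⌋ = 40
descent: ρ → (19,4,-21)  [lands on river]
river: ρ → (-21,38,2)
river: ρ → (2,38,-21)
river: ρ → (-21,4,19)
river: ρ → (19,34,-6)
river: ρ → (-6,38,7)
river: ρ → (7,32,-21)
river: ρ → (-21,10,18)
river: ρ → (18,26,-13)
river: ρ → (-13,26,18)
river: ρ → (18,10,-21)
river: ρ → (-21,32,7)
river: ρ → (7,38,-6)
river: ρ → (-6,34,19)
ρ-cycle length = 14 (tail of 1 descent step not counted)

14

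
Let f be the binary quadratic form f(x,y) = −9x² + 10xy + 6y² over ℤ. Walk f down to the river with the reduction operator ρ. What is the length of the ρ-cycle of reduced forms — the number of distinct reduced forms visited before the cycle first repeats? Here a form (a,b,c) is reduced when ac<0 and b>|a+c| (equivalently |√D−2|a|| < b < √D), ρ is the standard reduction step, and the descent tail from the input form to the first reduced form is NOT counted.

D = 316, ⌊√D⌋ = 17
river: ρ → (6,14,-5)
river: ρ → (-5,16,3)
river: ρ → (3,14,-10)
river: ρ → (-10,6,7)
river: ρ → (7,8,-9)
river: ρ → (-9,10,6)
ρ-cycle length = 6 (tail of 0 descent steps not counted)

6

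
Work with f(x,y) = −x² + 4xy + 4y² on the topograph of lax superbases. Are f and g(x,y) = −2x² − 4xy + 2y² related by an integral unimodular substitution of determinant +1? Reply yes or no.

D₁ = 32, D₂ = 32
river cycle of f (length 2): (4, 4, -1), (-1, 4, 4)
river cycle of g (length 2): (2, 4, -2), (-2, 4, 2)
cycles differ ⇒ inequivalent

no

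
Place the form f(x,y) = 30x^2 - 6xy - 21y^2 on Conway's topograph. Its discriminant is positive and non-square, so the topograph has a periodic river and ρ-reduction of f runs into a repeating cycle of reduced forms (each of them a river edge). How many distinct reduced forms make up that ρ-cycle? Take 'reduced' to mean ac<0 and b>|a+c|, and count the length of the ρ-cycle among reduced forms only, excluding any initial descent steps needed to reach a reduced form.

D = 2556, ⌊√D⌋ = 50
descent: ρ → (-21,48,3)  [lands on river]
river: ρ → (3,48,-21)
river: ρ → (-21,36,15)
river: ρ → (15,24,-33)
river: ρ → (-33,42,6)
river: ρ → (6,42,-33)
river: ρ → (-33,24,15)
river: ρ → (15,36,-21)
ρ-cycle length = 8 (tail of 1 descent step not counted)

8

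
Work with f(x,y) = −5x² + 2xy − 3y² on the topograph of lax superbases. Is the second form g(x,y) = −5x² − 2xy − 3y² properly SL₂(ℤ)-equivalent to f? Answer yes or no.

D₁ = -56, D₂ = -56
f is negative-definite; reduce −f:
−f: flip: (5,-2,3)→(3,2,5)
−f: reduced (well bottom): (3,2,5) with a≤c, −a<b≤a
flip sign back: reduced form of f is (-3,-2,-5)
g is negative-definite; reduce −g:
−g: flip: (5,2,3)→(3,-2,5)
−g: reduced (well bottom): (3,-2,5) with a≤c, −a<b≤a
flip sign back: reduced form of g is (-3,2,-5)
reduced forms (-3, -2, -5) vs (-3, 2, -5) ⇒ inequivalent

no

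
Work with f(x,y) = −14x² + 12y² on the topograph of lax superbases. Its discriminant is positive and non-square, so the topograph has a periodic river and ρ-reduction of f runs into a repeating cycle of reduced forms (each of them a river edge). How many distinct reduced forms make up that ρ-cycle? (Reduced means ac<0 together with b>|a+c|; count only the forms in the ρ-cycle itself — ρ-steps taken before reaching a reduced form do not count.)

D = 672, ⌊√D⌋ = 25
descent: ρ → (12,24,-2)  [lands on river]
river: ρ → (-2,24,12)
ρ-cycle length = 2 (tail of 1 descent step not counted)

2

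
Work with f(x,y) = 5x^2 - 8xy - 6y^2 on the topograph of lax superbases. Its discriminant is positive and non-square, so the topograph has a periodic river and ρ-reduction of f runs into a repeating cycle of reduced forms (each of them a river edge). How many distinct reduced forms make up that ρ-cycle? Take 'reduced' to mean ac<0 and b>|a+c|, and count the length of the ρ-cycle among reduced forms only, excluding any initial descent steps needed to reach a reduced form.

D = 184, ⌊√D⌋ = 13
descent: ρ → (-6,8,5)  [lands on river]
river: ρ → (5,12,-2)
river: ρ → (-2,12,5)
river: ρ → (5,8,-6)
river: ρ → (-6,4,7)
river: ρ → (7,10,-3)
river: ρ → (-3,8,10)
river: ρ → (10,12,-1)
river: ρ → (-1,12,10)
river: ρ → (10,8,-3)
river: ρ → (-3,10,7)
river: ρ → (7,4,-6)
ρ-cycle length = 12 (tail of 1 descent step not counted)

12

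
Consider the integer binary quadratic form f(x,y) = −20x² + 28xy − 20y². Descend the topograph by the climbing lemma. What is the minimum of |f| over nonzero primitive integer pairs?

translate: b→12 (≡-28 mod 40), so (20,-28,20)→(20,12,12)
flip: (20,12,12)→(12,-12,20)
translate: b→12 (≡-12 mod 24), so (12,-12,20)→(12,12,20)
reduced (well bottom): (12,12,20) with a≤c, −a<b≤a
well minimum |f| = |-12| = 12 (negative-definite)

12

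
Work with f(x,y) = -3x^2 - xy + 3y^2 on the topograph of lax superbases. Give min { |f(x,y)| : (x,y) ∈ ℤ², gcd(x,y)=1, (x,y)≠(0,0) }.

descent: ρ → (3,1,-3)  [lands on river]
river: ρ → (-3,5,1)
river: ρ → (1,5,-3)
river: ρ → (-3,1,3)
river: ρ → (3,5,-1)
river: ρ → (-1,5,3)
closes: descent 1, river 6
min |a| on river = 1

1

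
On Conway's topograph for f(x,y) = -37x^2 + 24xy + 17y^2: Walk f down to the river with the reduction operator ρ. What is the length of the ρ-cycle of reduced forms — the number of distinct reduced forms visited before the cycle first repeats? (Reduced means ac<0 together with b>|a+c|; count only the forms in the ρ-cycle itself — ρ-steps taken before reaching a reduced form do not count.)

D = 3092, ⌊√D⌋ = 55
river: ρ → (17,44,-17)
river: ρ → (-17,24,37)
river: ρ → (37,50,-4)
river: ρ → (-4,54,11)
river: ρ → (11,34,-44)
river: ρ → (-44,54,1)
river: ρ → (1,54,-44)
river: ρ → (-44,34,11)
river: ρ → (11,54,-4)
river: ρ → (-4,50,37)
river: ρ → (37,24,-17)
river: ρ → (-17,44,17)
river: ρ → (17,24,-37)
river: ρ → (-37,50,4)
river: ρ → (4,54,-11)
river: ρ → (-11,34,44)
river: ρ → (44,54,-1)
river: ρ → (-1,54,44)
river: ρ → (44,34,-11)
river: ρ → (-11,54,4)
river: ρ → (4,50,-37)
river: ρ → (-37,24,17)
ρ-cycle length = 22 (tail of 0 descent steps not counted)

22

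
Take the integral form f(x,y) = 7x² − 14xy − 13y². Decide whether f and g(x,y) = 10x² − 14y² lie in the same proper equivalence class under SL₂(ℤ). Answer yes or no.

D₁ = 560, D₂ = 560
river cycle of f (length 6): (-13, 14, 7), (7, 14, -13), (-13, 12, 8), (8, 20, -5), (-5, 20, 8), (8, 12, -13)
river cycle of g (length 2): (10, 20, -4), (-4, 20, 10)
cycles differ ⇒ inequivalent

no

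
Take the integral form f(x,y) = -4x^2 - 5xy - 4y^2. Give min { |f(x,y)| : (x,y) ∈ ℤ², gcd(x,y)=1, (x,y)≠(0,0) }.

translate: b→-3 (≡5 mod 8), so (4,5,4)→(4,-3,3)
flip: (4,-3,3)→(3,3,4)
reduced (well bottom): (3,3,4) with a≤c, −a<b≤a
well minimum |f| = |-3| = 3 (negative-definite)

3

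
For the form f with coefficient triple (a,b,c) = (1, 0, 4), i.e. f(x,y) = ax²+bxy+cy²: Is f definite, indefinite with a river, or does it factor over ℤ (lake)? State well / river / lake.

D = b²−4ac = 0² − 4·1·4 = -16
D < 0 ⇒ definite ⇒ every region one sign ⇒ single well

well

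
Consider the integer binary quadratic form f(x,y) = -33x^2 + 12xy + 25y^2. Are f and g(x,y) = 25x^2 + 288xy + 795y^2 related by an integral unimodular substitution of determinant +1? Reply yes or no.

D₁ = 3444, D₂ = 3444
river cycle of f (length 16): (25, 38, -20), (-20, 42, 21), (21, 42, -20), (-20, 38, 25), (25, 12, -33), (-33, 54, 4), (4, 58, -5), (-5, 52, 37), (37, 22, -20), (-20, 58, 1), … (6 more)
river cycle of g (length 16): (25, 38, -20), (-20, 42, 21), (21, 42, -20), (-20, 38, 25), (25, 12, -33), (-33, 54, 4), (4, 58, -5), (-5, 52, 37), (37, 22, -20), (-20, 58, 1), … (6 more)
cycles coincide ⇒ equivalent

yes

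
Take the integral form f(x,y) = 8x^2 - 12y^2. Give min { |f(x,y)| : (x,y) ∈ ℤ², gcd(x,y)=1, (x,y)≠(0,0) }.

descent: ρ → (-12,0,8)
descent: ρ → (8,16,-4)  [lands on river]
river: ρ → (-4,16,8)
closes: descent 2, river 2
min |a| on river = 4

4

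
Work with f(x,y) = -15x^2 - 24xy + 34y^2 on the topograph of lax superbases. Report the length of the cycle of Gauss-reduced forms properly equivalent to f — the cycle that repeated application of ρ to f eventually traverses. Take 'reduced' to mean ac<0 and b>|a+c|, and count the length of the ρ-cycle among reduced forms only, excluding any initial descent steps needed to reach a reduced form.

D = 2616, ⌊√D⌋ = 51
descent: ρ → (34,24,-15)  [lands on river]
river: ρ → (-15,36,22)
river: ρ → (22,8,-29)
river: ρ → (-29,50,1)
river: ρ → (1,50,-29)
river: ρ → (-29,8,22)
river: ρ → (22,36,-15)
river: ρ → (-15,24,34)
river: ρ → (34,44,-5)
river: ρ → (-5,46,25)
river: ρ → (25,4,-26)
river: ρ → (-26,48,3)
river: ρ → (3,48,-26)
river: ρ → (-26,4,25)
river: ρ → (25,46,-5)
river: ρ → (-5,44,34)
ρ-cycle length = 16 (tail of 1 descent step not counted)

16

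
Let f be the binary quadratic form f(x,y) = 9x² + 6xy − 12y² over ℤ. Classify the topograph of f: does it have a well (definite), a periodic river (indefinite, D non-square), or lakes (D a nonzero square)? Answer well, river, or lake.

D = b²−4ac = 6² − 4·9·(-12) = 468
D > 0 non-square ⇒ indefinite ⇒ periodic river

river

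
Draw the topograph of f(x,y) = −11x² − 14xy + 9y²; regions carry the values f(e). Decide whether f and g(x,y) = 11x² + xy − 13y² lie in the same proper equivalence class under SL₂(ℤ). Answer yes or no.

D₁ = 592, D₂ = 573
discriminants differ ⇒ not SL₂(ℤ)-equivalent

no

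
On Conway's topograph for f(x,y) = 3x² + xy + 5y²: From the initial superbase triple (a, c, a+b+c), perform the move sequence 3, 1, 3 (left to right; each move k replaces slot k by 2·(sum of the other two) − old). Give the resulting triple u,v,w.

start (3,5,9) = (f(1,0),f(0,1),f(1,1))
replace slot 3: 2·(3+5) − 9 = 7 → (3,5,7)
replace slot 1: 2·(5+7) − 3 = 21 → (21,5,7)
replace slot 3: 2·(21+5) − 7 = 45 → (21,5,45)

21,5,45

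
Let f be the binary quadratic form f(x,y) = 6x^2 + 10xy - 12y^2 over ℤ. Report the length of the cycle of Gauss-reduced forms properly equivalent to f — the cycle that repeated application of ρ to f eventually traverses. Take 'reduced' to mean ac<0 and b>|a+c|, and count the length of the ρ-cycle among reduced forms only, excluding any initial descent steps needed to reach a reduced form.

D = 388, ⌊√D⌋ = 19
river: ρ → (-12,14,4)
river: ρ → (4,18,-4)
river: ρ → (-4,14,12)
river: ρ → (12,10,-6)
river: ρ → (-6,14,8)
river: ρ → (8,18,-2)
river: ρ → (-2,18,8)
river: ρ → (8,14,-6)
river: ρ → (-6,10,12)
river: ρ → (12,14,-4)
river: ρ → (-4,18,4)
river: ρ → (4,14,-12)
river: ρ → (-12,10,6)
river: ρ → (6,14,-8)
river: ρ → (-8,18,2)
river: ρ → (2,18,-8)
river: ρ → (-8,14,6)
river: ρ → (6,10,-12)
ρ-cycle length = 18 (tail of 0 descent steps not counted)

18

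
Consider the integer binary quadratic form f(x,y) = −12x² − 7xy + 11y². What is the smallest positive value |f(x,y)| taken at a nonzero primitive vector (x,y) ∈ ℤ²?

descent: ρ → (11,7,-12)  [lands on river]
river: ρ → (-12,17,6)
river: ρ → (6,19,-9)
river: ρ → (-9,17,8)
river: ρ → (8,15,-11)
river: ρ → (-11,7,12)
river: ρ → (12,17,-6)
river: ρ → (-6,19,9)
river: ρ → (9,17,-8)
river: ρ → (-8,15,11)
closes: descent 1, river 10
min |a| on river = 6

6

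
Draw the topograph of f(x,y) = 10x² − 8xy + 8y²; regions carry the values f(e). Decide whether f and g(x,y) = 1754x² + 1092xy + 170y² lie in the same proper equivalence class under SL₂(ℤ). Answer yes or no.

D₁ = -256, D₂ = -256
f: flip: (10,-8,8)→(8,8,10)
f: reduced (well bottom): (8,8,10) with a≤c, −a<b≤a
g: flip: (1754,1092,170)→(170,-1092,1754)
g: translate: b→-72 (≡-1092 mod 340), so (170,-1092,1754)→(170,-72,8)
g: flip: (170,-72,8)→(8,72,170)
g: translate: b→8 (≡72 mod 16), so (8,72,170)→(8,8,10)
g: reduced (well bottom): (8,8,10) with a≤c, −a<b≤a
reduced forms (8, 8, 10) vs (8, 8, 10) ⇒ equivalent

yes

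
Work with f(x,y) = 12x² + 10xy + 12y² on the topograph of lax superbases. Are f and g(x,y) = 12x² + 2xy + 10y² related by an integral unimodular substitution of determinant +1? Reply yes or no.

D₁ = -476, D₂ = -476
f: reduced (well bottom): (12,10,12) with a≤c, −a<b≤a
g: flip: (12,2,10)→(10,-2,12)
g: reduced (well bottom): (10,-2,12) with a≤c, −a<b≤a
reduced forms (12, 10, 12) vs (10, -2, 12) ⇒ inequivalent

no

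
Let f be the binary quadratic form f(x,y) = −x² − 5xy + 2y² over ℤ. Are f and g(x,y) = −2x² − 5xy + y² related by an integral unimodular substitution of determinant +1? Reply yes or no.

D₁ = 33, D₂ = 33
river cycle of f (length 4): (2, 5, -1), (-1, 5, 2), (2, 3, -3), (-3, 3, 2)
river cycle of g (length 4): (1, 5, -2), (-2, 3, 3), (3, 3, -2), (-2, 5, 1)
cycles differ ⇒ inequivalent

no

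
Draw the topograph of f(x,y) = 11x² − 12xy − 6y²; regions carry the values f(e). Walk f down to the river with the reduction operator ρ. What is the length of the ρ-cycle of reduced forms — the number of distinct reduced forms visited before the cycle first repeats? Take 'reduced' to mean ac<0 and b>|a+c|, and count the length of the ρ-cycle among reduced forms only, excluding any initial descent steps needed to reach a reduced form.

D = 408, ⌊√D⌋ = 20
descent: ρ → (-6,12,11)  [lands on river]
river: ρ → (11,10,-7)
river: ρ → (-7,18,3)
river: ρ → (3,18,-7)
river: ρ → (-7,10,11)
river: ρ → (11,12,-6)
ρ-cycle length = 6 (tail of 1 descent step not counted)

6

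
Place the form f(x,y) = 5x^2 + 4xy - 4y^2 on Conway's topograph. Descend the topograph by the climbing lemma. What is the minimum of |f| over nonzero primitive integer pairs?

river: ρ → (-4,4,5)
river: ρ → (5,6,-3)
river: ρ → (-3,6,5)
river: ρ → (5,4,-4)
closes: descent 0, river 4
min |a| on river = 3

3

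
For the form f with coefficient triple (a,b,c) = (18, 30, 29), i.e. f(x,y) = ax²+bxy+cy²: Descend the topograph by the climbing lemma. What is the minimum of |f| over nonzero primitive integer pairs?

translate: b→-6 (≡30 mod 36), so (18,30,29)→(18,-6,17)
flip: (18,-6,17)→(17,6,18)
reduced (well bottom): (17,6,18) with a≤c, −a<b≤a
well minimum = a = 17

17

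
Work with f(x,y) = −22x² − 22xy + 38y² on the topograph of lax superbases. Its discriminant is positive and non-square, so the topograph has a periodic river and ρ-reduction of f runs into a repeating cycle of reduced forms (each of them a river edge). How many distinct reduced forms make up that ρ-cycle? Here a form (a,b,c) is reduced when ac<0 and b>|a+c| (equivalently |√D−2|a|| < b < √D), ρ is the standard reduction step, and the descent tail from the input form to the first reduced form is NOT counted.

D = 3828, ⌊√D⌋ = 61
descent: ρ → (38,22,-22)  [lands on river]
river: ρ → (-22,22,38)
river: ρ → (38,54,-6)
river: ρ → (-6,54,38)
ρ-cycle length = 4 (tail of 1 descent step not counted)

4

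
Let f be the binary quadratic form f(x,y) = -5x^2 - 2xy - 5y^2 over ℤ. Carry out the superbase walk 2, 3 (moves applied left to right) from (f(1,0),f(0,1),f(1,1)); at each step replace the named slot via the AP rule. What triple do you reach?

start (-5,-5,-12) = (f(1,0),f(0,1),f(1,1))
replace slot 2: 2·((-5)+(-12)) − (-5) = -29 → (-5,-29,-12)
replace slot 3: 2·((-5)+(-29)) − (-12) = -56 → (-5,-29,-56)

-5,-29,-56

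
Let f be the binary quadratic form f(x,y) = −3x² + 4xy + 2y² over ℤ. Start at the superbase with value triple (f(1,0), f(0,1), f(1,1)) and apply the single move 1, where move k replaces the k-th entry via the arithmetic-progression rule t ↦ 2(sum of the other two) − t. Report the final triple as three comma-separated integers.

start (-3,2,3) = (f(1,0),f(0,1),f(1,1))
replace slot 1: 2·(2+3) − (-3) = 13 → (13,2,3)

13,2,3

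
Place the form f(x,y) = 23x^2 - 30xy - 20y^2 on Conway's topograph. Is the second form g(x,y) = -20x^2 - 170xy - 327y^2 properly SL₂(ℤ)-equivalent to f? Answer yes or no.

D₁ = 2740, D₂ = 2740
river cycle of f (length 34): (-20, 30, 23), (23, 16, -27), (-27, 38, 12), (12, 34, -33), (-33, 32, 13), (13, 46, -12), (-12, 50, 5), (5, 50, -12), (-12, 46, 13), (13, 32, -33), … (24 more)
river cycle of g (length 34): (-20, 30, 23), (23, 16, -27), (-27, 38, 12), (12, 34, -33), (-33, 32, 13), (13, 46, -12), (-12, 50, 5), (5, 50, -12), (-12, 46, 13), (13, 32, -33), … (24 more)
cycles coincide ⇒ equivalent

yes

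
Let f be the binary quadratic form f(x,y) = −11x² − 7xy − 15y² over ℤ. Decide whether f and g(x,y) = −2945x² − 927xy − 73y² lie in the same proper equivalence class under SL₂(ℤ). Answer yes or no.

D₁ = -611, D₂ = -611
f is negative-definite; reduce −f:
−f: reduced (well bottom): (11,7,15) with a≤c, −a<b≤a
flip sign back: reduced form of f is (-11,-7,-15)
g is negative-definite; reduce −g:
−g: flip: (2945,927,73)→(73,-927,2945)
−g: translate: b→-51 (≡-927 mod 146), so (73,-927,2945)→(73,-51,11)
−g: flip: (73,-51,11)→(11,51,73)
−g: translate: b→7 (≡51 mod 22), so (11,51,73)→(11,7,15)
−g: reduced (well bottom): (11,7,15) with a≤c, −a<b≤a
flip sign back: reduced form of g is (-11,-7,-15)
reduced forms (-11, -7, -15) vs (-11, -7, -15) ⇒ equivalent

yes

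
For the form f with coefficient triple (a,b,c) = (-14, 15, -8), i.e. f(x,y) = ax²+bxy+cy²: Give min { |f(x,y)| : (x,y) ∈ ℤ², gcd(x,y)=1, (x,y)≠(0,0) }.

translate: b→13 (≡-15 mod 28), so (14,-15,8)→(14,13,7)
flip: (14,13,7)→(7,-13,14)
translate: b→1 (≡-13 mod 14), so (7,-13,14)→(7,1,8)
reduced (well bottom): (7,1,8) with a≤c, −a<b≤a
well minimum |f| = |-7| = 7 (negative-definite)

7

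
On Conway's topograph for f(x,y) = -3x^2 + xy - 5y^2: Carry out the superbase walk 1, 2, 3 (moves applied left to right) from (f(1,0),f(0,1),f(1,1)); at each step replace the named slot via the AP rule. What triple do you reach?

start (-3,-5,-7) = (f(1,0),f(0,1),f(1,1))
replace slot 1: 2·((-5)+(-7)) − (-3) = -21 → (-21,-5,-7)
replace slot 2: 2·((-21)+(-7)) − (-5) = -51 → (-21,-51,-7)
replace slot 3: 2·((-21)+(-51)) − (-7) = -137 → (-21,-51,-137)

-21,-51,-137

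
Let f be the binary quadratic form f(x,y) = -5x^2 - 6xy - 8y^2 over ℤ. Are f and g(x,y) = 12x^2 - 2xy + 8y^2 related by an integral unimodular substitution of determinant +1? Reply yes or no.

D₁ = -124, D₂ = -380
discriminants differ ⇒ not SL₂(ℤ)-equivalent

no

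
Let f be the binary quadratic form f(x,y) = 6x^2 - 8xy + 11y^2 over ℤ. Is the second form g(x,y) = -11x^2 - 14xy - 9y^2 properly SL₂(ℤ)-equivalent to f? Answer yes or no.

D₁ = -200, D₂ = -200
f: translate: b→4 (≡-8 mod 12), so (6,-8,11)→(6,4,9)
f: reduced (well bottom): (6,4,9) with a≤c, −a<b≤a
g is negative-definite; reduce −g:
−g: translate: b→-8 (≡14 mod 22), so (11,14,9)→(11,-8,6)
−g: flip: (11,-8,6)→(6,8,11)
−g: translate: b→-4 (≡8 mod 12), so (6,8,11)→(6,-4,9)
−g: reduced (well bottom): (6,-4,9) with a≤c, −a<b≤a
flip sign back: reduced form of g is (-6,4,-9)
reduced forms (6, 4, 9) vs (-6, 4, -9) ⇒ inequivalent

no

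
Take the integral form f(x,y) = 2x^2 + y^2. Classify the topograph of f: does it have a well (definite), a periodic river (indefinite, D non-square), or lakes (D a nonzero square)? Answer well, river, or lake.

D = b²−4ac = 0² − 4·2·1 = -8
D < 0 ⇒ definite ⇒ every region one sign ⇒ single well

well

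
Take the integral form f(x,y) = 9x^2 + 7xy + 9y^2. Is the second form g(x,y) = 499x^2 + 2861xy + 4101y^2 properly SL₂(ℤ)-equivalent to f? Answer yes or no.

D₁ = -275, D₂ = -275
f: reduced (well bottom): (9,7,9) with a≤c, −a<b≤a
g: translate: b→-133 (≡2861 mod 998), so (499,2861,4101)→(499,-133,9)
g: flip: (499,-133,9)→(9,133,499)
g: translate: b→7 (≡133 mod 18), so (9,133,499)→(9,7,9)
g: reduced (well bottom): (9,7,9) with a≤c, −a<b≤a
reduced forms (9, 7, 9) vs (9, 7, 9) ⇒ equivalent

yes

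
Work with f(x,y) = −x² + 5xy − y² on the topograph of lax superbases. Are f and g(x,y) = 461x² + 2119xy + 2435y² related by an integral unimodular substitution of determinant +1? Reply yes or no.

D₁ = 21, D₂ = 21
river cycle of f (length 2): (-1, 3, 3), (3, 3, -1)
river cycle of g (length 2): (-1, 3, 3), (3, 3, -1)
cycles coincide ⇒ equivalent

yes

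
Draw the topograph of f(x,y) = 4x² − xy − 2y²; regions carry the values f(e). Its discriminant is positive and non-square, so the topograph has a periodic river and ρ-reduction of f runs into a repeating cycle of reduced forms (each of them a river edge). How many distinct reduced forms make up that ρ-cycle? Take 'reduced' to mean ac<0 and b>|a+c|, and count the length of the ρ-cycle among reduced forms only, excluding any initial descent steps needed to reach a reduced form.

D = 33, ⌊√D⌋ = 5
descent: ρ → (-2,5,1)  [lands on river]
river: ρ → (1,5,-2)
river: ρ → (-2,3,3)
river: ρ → (3,3,-2)
ρ-cycle length = 4 (tail of 1 descent step not counted)

4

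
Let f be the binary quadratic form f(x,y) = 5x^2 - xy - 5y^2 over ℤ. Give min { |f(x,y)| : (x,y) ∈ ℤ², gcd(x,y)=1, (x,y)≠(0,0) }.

descent: ρ → (-5,1,5)  [lands on river]
river: ρ → (5,9,-1)
river: ρ → (-1,9,5)
river: ρ → (5,1,-5)
river: ρ → (-5,9,1)
river: ρ → (1,9,-5)
closes: descent 1, river 6
min |a| on river = 1

1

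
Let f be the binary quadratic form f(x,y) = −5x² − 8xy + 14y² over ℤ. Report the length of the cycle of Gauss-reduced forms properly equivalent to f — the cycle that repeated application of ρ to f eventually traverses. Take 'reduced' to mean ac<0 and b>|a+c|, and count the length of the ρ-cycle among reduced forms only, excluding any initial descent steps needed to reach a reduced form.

D = 344, ⌊√D⌋ = 18
descent: ρ → (14,8,-5)
descent: ρ → (-5,12,10)  [lands on river]
river: ρ → (10,8,-7)
river: ρ → (-7,6,11)
river: ρ → (11,16,-2)
river: ρ → (-2,16,11)
river: ρ → (11,6,-7)
river: ρ → (-7,8,10)
river: ρ → (10,12,-5)
river: ρ → (-5,18,1)
river: ρ → (1,18,-5)
ρ-cycle length = 10 (tail of 2 descent steps not counted)

10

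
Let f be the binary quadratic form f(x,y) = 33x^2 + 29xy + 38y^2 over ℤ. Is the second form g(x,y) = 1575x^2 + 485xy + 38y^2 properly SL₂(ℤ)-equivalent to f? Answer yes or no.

D₁ = -4175, D₂ = -4175
f: reduced (well bottom): (33,29,38) with a≤c, −a<b≤a
g: flip: (1575,485,38)→(38,-485,1575)
g: translate: b→-29 (≡-485 mod 76), so (38,-485,1575)→(38,-29,33)
g: flip: (38,-29,33)→(33,29,38)
g: reduced (well bottom): (33,29,38) with a≤c, −a<b≤a
reduced forms (33, 29, 38) vs (33, 29, 38) ⇒ equivalent

yes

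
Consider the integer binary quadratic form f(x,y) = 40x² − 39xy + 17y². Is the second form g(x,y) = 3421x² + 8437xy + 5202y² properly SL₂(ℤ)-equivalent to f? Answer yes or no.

D₁ = -1199, D₂ = -1199
f: flip: (40,-39,17)→(17,39,40)
f: translate: b→5 (≡39 mod 34), so (17,39,40)→(17,5,18)
f: reduced (well bottom): (17,5,18) with a≤c, −a<b≤a
g: translate: b→1595 (≡8437 mod 6842), so (3421,8437,5202)→(3421,1595,186)
g: flip: (3421,1595,186)→(186,-1595,3421)
g: translate: b→-107 (≡-1595 mod 372), so (186,-1595,3421)→(186,-107,17)
g: flip: (186,-107,17)→(17,107,186)
g: translate: b→5 (≡107 mod 34), so (17,107,186)→(17,5,18)
g: reduced (well bottom): (17,5,18) with a≤c, −a<b≤a
reduced forms (17, 5, 18) vs (17, 5, 18) ⇒ equivalent

yes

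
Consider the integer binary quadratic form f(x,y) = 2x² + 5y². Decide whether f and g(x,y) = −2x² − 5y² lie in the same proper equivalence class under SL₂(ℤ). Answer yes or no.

D₁ = -40, D₂ = -40
f: reduced (well bottom): (2,0,5) with a≤c, −a<b≤a
g is negative-definite; reduce −g:
−g: reduced (well bottom): (2,0,5) with a≤c, −a<b≤a
flip sign back: reduced form of g is (-2,0,-5)
reduced forms (2, 0, 5) vs (-2, 0, -5) ⇒ inequivalent

no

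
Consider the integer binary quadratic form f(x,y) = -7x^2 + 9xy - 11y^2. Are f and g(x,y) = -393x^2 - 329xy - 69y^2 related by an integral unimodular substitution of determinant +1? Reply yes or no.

D₁ = -227, D₂ = -227
f is negative-definite; reduce −f:
−f: translate: b→5 (≡-9 mod 14), so (7,-9,11)→(7,5,9)
−f: reduced (well bottom): (7,5,9) with a≤c, −a<b≤a
flip sign back: reduced form of f is (-7,-5,-9)
g is negative-definite; reduce −g:
−g: flip: (393,329,69)→(69,-329,393)
−g: translate: b→-53 (≡-329 mod 138), so (69,-329,393)→(69,-53,11)
−g: flip: (69,-53,11)→(11,53,69)
−g: translate: b→9 (≡53 mod 22), so (11,53,69)→(11,9,7)
−g: flip: (11,9,7)→(7,-9,11)
−g: translate: b→5 (≡-9 mod 14), so (7,-9,11)→(7,5,9)
−g: reduced (well bottom): (7,5,9) with a≤c, −a<b≤a
flip sign back: reduced form of g is (-7,-5,-9)
reduced forms (-7, -5, -9) vs (-7, -5, -9) ⇒ equivalent

yes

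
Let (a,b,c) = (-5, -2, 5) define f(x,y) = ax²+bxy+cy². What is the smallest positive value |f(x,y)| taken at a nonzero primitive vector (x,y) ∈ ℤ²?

descent: ρ → (5,2,-5)  [lands on river]
river: ρ → (-5,8,2)
river: ρ → (2,8,-5)
river: ρ → (-5,2,5)
river: ρ → (5,8,-2)
river: ρ → (-2,8,5)
closes: descent 1, river 6
min |a| on river = 2

2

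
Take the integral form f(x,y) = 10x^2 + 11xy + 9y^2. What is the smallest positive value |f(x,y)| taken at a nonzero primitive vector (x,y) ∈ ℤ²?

translate: b→-9 (≡11 mod 20), so (10,11,9)→(10,-9,8)
flip: (10,-9,8)→(8,9,10)
translate: b→-7 (≡9 mod 16), so (8,9,10)→(8,-7,9)
reduced (well bottom): (8,-7,9) with a≤c, −a<b≤a
well minimum = a = 8

8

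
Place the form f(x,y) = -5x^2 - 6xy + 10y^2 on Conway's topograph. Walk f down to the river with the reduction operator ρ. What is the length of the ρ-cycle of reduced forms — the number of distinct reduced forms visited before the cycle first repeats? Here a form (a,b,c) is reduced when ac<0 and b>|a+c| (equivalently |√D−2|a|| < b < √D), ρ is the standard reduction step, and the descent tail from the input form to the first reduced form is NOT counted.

D = 236, ⌊√D⌋ = 15
descent: ρ → (10,6,-5)  [lands on river]
river: ρ → (-5,14,2)
river: ρ → (2,14,-5)
river: ρ → (-5,6,10)
river: ρ → (10,14,-1)
river: ρ → (-1,14,10)
ρ-cycle length = 6 (tail of 1 descent step not counted)

6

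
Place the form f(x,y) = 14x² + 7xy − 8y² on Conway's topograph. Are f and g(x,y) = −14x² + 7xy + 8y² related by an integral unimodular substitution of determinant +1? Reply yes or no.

D₁ = 497, D₂ = 497
river cycle of f (length 14): (-8, 9, 13), (13, 17, -4), (-4, 15, 17), (17, 19, -2), (-2, 21, 7), (7, 21, -2), (-2, 19, 17), (17, 15, -4), (-4, 17, 13), (13, 9, -8), … (4 more)
river cycle of g (length 14): (8, 9, -13), (-13, 17, 4), (4, 15, -17), (-17, 19, 2), (2, 21, -7), (-7, 21, 2), (2, 19, -17), (-17, 15, 4), (4, 17, -13), (-13, 9, 8), … (4 more)
cycles differ ⇒ inequivalent

no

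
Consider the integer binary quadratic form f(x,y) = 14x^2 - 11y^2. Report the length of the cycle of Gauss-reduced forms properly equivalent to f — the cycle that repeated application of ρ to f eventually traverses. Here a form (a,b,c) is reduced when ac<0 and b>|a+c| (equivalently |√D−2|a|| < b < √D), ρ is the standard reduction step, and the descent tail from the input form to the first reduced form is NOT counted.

D = 616, ⌊√D⌋ = 24
descent: ρ → (-11,22,3)  [lands on river]
river: ρ → (3,20,-18)
river: ρ → (-18,16,5)
river: ρ → (5,24,-2)
river: ρ → (-2,24,5)
river: ρ → (5,16,-18)
river: ρ → (-18,20,3)
river: ρ → (3,22,-11)
ρ-cycle length = 8 (tail of 1 descent step not counted)

8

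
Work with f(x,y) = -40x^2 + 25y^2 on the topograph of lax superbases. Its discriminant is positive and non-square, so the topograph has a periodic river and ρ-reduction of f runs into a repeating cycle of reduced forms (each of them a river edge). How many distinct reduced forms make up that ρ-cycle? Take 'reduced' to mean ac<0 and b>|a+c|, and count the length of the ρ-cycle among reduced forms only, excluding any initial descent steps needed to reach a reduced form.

D = 4000, ⌊√D⌋ = 63
descent: ρ → (25,50,-15)  [lands on river]
river: ρ → (-15,40,40)
river: ρ → (40,40,-15)
river: ρ → (-15,50,25)
ρ-cycle length = 4 (tail of 1 descent step not counted)

4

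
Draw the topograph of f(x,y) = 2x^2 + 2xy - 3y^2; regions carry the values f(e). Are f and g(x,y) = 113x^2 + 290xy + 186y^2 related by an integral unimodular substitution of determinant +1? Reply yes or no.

D₁ = 28, D₂ = 28
river cycle of f (length 4): (-3, 4, 1), (1, 4, -3), (-3, 2, 2), (2, 2, -3)
river cycle of g (length 4): (1, 4, -3), (-3, 2, 2), (2, 2, -3), (-3, 4, 1)
cycles coincide ⇒ equivalent

yes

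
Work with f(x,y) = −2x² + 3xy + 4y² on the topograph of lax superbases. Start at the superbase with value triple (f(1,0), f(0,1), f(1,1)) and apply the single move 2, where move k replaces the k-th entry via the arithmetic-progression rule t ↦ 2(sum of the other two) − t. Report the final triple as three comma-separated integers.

start (-2,4,5) = (f(1,0),f(0,1),f(1,1))
replace slot 2: 2·((-2)+5) − 4 = 2 → (-2,2,5)

-2,2,5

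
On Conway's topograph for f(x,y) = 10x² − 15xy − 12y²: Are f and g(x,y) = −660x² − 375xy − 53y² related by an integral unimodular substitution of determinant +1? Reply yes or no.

D₁ = 705, D₂ = 705
river cycle of f (length 14): (-12, 15, 10), (10, 25, -2), (-2, 23, 22), (22, 21, -3), (-3, 21, 22), (22, 23, -2), (-2, 25, 10), (10, 15, -12), (-12, 9, 13), (13, 17, -8), … (4 more)
river cycle of g (length 14): (-8, 17, 13), (13, 9, -12), (-12, 15, 10), (10, 25, -2), (-2, 23, 22), (22, 21, -3), (-3, 21, 22), (22, 23, -2), (-2, 25, 10), (10, 15, -12), … (4 more)
cycles coincide ⇒ equivalent

yes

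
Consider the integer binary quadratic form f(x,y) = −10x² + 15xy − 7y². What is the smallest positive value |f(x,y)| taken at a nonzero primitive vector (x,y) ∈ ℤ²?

translate: b→5 (≡-15 mod 20), so (10,-15,7)→(10,5,2)
flip: (10,5,2)→(2,-5,10)
translate: b→-1 (≡-5 mod 4), so (2,-5,10)→(2,-1,7)
reduced (well bottom): (2,-1,7) with a≤c, −a<b≤a
well minimum |f| = |-2| = 2 (negative-definite)

2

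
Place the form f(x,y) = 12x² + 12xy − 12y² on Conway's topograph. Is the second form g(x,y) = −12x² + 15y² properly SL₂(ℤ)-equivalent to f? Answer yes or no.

D₁ = 720, D₂ = 720
river cycle of f (length 2): (-12, 12, 12), (12, 12, -12)
river cycle of g (length 2): (-12, 24, 3), (3, 24, -12)
cycles differ ⇒ inequivalent

no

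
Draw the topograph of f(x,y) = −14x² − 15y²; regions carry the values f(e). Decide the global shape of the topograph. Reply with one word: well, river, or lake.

D = b²−4ac = 0² − 4·(-14)·(-15) = -840
D < 0 ⇒ definite ⇒ every region one sign ⇒ single well

well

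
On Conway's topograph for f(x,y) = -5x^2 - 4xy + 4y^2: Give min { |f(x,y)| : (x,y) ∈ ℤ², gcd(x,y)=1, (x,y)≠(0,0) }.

descent: ρ → (4,4,-5)  [lands on river]
river: ρ → (-5,6,3)
river: ρ → (3,6,-5)
river: ρ → (-5,4,4)
closes: descent 1, river 4
min |a| on river = 3

3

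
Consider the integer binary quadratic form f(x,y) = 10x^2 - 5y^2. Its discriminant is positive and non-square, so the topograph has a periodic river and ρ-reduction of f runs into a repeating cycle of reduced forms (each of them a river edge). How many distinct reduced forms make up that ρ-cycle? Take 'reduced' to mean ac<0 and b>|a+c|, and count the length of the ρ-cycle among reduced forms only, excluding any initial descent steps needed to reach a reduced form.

D = 200, ⌊√D⌋ = 14
descent: ρ → (-5,10,5)  [lands on river]
river: ρ → (5,10,-5)
ρ-cycle length = 2 (tail of 1 descent step not counted)

2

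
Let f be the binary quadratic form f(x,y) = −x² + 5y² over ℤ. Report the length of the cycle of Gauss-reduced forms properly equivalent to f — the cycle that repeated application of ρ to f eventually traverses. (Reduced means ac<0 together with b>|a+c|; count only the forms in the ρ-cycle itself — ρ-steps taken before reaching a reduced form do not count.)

D = 20, ⌊√D⌋ = 4
descent: ρ → (5,0,-1)
descent: ρ → (-1,4,1)  [lands on river]
river: ρ → (1,4,-1)
ρ-cycle length = 2 (tail of 2 descent steps not counted)

2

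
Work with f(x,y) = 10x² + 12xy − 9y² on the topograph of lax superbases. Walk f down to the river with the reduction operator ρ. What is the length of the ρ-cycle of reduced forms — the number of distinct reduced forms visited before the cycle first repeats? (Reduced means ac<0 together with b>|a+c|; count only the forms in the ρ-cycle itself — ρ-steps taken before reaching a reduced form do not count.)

D = 504, ⌊√D⌋ = 22
river: ρ → (-9,6,13)
river: ρ → (13,20,-2)
river: ρ → (-2,20,13)
river: ρ → (13,6,-9)
river: ρ → (-9,12,10)
river: ρ → (10,8,-11)
river: ρ → (-11,14,7)
river: ρ → (7,14,-11)
river: ρ → (-11,8,10)
river: ρ → (10,12,-9)
ρ-cycle length = 10 (tail of 0 descent steps not counted)

10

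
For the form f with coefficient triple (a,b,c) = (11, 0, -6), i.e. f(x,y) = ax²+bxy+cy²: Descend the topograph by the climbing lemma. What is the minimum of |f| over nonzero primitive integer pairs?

descent: ρ → (-6,12,5)  [lands on river]
river: ρ → (5,8,-10)
river: ρ → (-10,12,3)
river: ρ → (3,12,-10)
river: ρ → (-10,8,5)
river: ρ → (5,12,-6)
closes: descent 1, river 6
min |a| on river = 3

3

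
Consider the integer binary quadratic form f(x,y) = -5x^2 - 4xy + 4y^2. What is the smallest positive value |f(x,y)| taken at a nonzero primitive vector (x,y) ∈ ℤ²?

descent: ρ → (4,4,-5)  [lands on river]
river: ρ → (-5,6,3)
river: ρ → (3,6,-5)
river: ρ → (-5,4,4)
closes: descent 1, river 4
min |a| on river = 3

3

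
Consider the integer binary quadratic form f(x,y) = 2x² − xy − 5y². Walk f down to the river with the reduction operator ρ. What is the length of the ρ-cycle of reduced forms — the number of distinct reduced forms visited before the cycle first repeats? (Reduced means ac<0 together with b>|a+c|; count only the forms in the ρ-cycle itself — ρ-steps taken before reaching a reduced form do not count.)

D = 41, ⌊√D⌋ = 6
descent: ρ → (-5,1,2)
descent: ρ → (2,3,-4)  [lands on river]
river: ρ → (-4,5,1)
river: ρ → (1,5,-4)
river: ρ → (-4,3,2)
river: ρ → (2,5,-2)
river: ρ → (-2,3,4)
river: ρ → (4,5,-1)
river: ρ → (-1,5,4)
river: ρ → (4,3,-2)
river: ρ → (-2,5,2)
ρ-cycle length = 10 (tail of 2 descent steps not counted)

10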